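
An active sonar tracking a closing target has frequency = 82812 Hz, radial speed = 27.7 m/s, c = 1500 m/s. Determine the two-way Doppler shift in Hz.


fd = 2*f*v/c = 2 * 82812 * 27.7 / 1500 = 3058.52

3058.52 Hz


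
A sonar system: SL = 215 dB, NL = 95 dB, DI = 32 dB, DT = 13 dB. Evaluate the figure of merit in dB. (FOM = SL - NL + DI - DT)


FOM = SL - NL + DI - DT = 215 - 95 + 32 - 13 = 139

139 dB


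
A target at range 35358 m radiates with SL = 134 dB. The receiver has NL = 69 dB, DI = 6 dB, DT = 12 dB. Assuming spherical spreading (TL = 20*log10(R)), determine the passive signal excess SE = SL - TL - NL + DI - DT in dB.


Step 1: TL = 20*log10(35358) = 90.97 dB
Step 2: SE = 134 - 90.97 - 69 + 6 - 12 = -31.97

-31.97 dB


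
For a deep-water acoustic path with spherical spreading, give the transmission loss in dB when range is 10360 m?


TL = 20*log10(10360) = 80.31

80.31 dB


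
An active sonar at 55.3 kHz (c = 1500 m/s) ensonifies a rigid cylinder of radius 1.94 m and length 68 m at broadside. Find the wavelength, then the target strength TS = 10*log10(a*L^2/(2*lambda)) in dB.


Step 1: lambda = c/f = 1500/55300 = 0.02712 m
Step 2: TS = 10*log10(a*L^2/(2*lambda)) = 10*log10(1.94*68^2/(2*0.02712)) = 52.18

52.18 dB


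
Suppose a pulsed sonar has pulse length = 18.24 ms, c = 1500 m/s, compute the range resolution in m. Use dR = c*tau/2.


13.68 m


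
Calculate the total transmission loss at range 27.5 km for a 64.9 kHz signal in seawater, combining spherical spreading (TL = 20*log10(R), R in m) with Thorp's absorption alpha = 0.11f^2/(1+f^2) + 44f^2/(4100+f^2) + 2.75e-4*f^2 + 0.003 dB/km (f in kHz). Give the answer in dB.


Step 1 (Thorp): alpha = 0.11*4212.01/(1+4212.01) + 44*4212.01/(4100+4212.01) + 2.75e-4*4212.01 + 0.003 = 23.5677 dB/km
Step 2: TL_spread = 20*log10(27500) = 88.79 dB
Step 3: TL_abs = alpha*R = 23.5677 * 27.5 = 648.11 dB
Step 4: TL_total = 88.79 + 648.11 = 736.9

736.9 dB


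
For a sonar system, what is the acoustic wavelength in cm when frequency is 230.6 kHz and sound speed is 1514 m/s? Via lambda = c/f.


lambda = c/f = 1514 / 230600 = 0.0066 m = 0.66 cm

0.66 cm


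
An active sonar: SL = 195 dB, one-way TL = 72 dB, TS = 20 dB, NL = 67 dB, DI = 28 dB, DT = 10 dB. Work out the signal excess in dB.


SE = SL - 2*TL + TS - NL + DI - DT = 195 - 2*72 + (20) - 67 + 28 - 10 = 22

22 dB


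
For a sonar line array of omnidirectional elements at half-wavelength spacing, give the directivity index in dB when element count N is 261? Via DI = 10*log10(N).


DI = 10*log10(261) = 24.17

24.17 dB


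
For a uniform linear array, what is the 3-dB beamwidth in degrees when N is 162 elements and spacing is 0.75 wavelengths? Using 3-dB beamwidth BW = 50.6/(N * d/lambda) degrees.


BW = 50.6 / (162 * 0.75) = 50.6 / 121.5 = 0.42

0.42 deg


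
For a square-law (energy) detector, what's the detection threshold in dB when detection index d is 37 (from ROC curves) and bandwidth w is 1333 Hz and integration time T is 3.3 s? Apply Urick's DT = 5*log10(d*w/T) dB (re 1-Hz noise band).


DT = 5*log10(d*w/T) = 5*log10(37 * 1333 / 3.3) = 5*log10(14945.76) = 20.87

20.87 dB


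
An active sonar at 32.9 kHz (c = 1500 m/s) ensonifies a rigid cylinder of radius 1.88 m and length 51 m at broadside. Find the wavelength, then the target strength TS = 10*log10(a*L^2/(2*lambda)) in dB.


Step 1: lambda = c/f = 1500/32900 = 0.04559 m
Step 2: TS = 10*log10(a*L^2/(2*lambda)) = 10*log10(1.88*51^2/(2*0.04559)) = 47.29

47.29 dB


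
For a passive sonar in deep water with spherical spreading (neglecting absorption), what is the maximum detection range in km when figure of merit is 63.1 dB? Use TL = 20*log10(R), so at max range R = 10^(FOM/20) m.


1.43 km


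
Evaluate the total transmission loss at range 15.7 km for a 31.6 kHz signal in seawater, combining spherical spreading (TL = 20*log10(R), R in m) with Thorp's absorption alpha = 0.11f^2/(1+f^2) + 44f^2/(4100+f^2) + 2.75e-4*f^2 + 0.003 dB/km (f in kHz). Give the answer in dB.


Step 1 (Thorp): alpha = 0.11*998.56/(1+998.56) + 44*998.56/(4100+998.56) + 2.75e-4*998.56 + 0.003 = 9.005 dB/km
Step 2: TL_spread = 20*log10(15700) = 83.92 dB
Step 3: TL_abs = alpha*R = 9.005 * 15.7 = 141.38 dB
Step 4: TL_total = 83.92 + 141.38 = 225.3

225.3 dB


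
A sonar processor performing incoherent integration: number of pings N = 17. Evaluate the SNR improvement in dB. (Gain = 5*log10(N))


6.15 dB


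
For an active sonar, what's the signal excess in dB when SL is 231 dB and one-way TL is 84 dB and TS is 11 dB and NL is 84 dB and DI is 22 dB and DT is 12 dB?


0 dB


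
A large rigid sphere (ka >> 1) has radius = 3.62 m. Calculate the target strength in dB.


5.15 dB


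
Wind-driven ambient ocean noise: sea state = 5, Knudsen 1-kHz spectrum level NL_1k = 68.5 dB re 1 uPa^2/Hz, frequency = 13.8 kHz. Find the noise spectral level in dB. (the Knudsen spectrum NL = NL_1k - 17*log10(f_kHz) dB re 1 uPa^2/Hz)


NL = NL_1k - 17*log10(f_kHz) = 68.5 - 17*log10(13.8) = 68.5 - (19.38) = 49.12

49.12 dB


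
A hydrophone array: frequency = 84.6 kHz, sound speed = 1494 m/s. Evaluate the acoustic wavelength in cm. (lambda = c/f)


1.77 cm


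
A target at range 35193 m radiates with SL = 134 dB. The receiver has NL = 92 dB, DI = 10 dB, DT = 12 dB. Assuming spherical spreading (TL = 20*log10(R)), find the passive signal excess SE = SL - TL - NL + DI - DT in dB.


Step 1: TL = 20*log10(35193) = 90.93 dB
Step 2: SE = 134 - 90.93 - 92 + 10 - 12 = -50.93

-50.93 dB


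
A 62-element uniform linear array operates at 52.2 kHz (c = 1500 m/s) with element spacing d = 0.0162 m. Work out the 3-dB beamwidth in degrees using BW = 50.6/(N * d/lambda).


1.45 deg


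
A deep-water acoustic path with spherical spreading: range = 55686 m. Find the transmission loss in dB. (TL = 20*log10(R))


TL = 20*log10(55686) = 94.91

94.91 dB


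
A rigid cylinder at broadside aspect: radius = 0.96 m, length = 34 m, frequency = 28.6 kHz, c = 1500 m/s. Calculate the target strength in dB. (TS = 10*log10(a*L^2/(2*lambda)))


lambda = 1500/28600 = 0.05245 m
TS = 10*log10(0.96*34^2/(2*0.05245)) = 40.24

40.24 dB


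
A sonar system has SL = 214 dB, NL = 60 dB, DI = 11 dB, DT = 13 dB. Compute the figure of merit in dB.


152 dB


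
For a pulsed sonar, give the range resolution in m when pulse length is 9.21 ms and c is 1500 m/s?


6.9075 m


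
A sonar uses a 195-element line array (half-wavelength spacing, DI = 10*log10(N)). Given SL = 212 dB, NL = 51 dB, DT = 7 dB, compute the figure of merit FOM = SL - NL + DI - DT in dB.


176.9 dB


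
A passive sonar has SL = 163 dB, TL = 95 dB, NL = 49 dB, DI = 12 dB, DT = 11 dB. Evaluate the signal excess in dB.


SE = SL - TL - NL + DI - DT = 163 - 95 - 49 + 12 - 11 = 20

20 dB


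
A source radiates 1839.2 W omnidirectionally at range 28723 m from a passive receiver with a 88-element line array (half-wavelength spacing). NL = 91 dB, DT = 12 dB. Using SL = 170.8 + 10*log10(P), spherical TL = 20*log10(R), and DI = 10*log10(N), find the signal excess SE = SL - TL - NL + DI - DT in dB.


Step 1: SL = 170.8 + 10*log10(1839.2) = 203.45 dB
Step 2: TL = 20*log10(28723) = 89.16 dB
Step 3: DI = 10*log10(88) = 19.44 dB
Step 4: SE = SL - TL - NL + DI - DT = 203.45 - 89.16 - 91 + 19.44 - 12 = 30.73

30.73 dB


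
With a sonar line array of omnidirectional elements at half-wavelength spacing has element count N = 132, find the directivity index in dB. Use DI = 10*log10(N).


DI = 10*log10(132) = 21.21

21.21 dB


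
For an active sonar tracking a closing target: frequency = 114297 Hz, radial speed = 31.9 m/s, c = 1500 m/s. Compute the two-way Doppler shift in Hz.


fd = 2*f*v/c = 2 * 114297 * 31.9 / 1500 = 4861.43

4861.43 Hz


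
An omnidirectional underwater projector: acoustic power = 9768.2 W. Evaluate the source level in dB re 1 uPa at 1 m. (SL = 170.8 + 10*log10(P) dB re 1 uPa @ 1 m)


SL = 170.8 + 10*log10(9768.2) = 170.8 + 39.9 = 210.7

210.7 dB


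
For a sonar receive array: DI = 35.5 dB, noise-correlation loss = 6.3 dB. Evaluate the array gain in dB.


AG = DI - L_corr = 35.5 - 6.3 = 29.2

29.2 dB


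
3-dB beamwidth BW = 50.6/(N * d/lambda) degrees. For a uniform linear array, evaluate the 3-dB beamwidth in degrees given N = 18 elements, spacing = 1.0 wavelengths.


BW = 50.6 / (18 * 1.0) = 50.6 / 18.0 = 2.81

2.81 deg


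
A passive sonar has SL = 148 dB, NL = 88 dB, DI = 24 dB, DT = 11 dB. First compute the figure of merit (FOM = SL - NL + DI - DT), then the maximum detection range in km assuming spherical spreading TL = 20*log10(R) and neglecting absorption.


Step 1: FOM = SL - NL + DI - DT = 148 - 88 + 24 - 11 = 73 dB
Step 2: at max range FOM = TL = 20*log10(R), so R = 10^(73/20) = 4466.84 m = 4.47 km

4.47 km


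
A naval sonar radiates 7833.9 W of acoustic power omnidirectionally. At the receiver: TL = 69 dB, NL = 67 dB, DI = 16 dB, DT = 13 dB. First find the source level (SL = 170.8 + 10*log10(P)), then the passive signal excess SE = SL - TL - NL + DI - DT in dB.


Step 1: SL = 170.8 + 10*log10(7833.9) = 209.74 dB
Step 2: SE = SL - TL - NL + DI - DT = 209.74 - 69 - 67 + 16 - 13 = 76.74

76.74 dB


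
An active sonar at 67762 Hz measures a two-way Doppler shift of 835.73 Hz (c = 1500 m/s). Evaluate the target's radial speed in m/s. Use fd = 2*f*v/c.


From fd = 2*f*v/c, v = c*fd/(2*f) = 1500 * 835.73 / (2*67762) = 9.25

9.25 m/s


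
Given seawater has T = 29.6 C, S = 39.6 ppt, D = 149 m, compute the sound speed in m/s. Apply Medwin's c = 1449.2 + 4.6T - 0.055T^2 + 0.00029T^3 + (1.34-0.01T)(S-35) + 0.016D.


c = 1449.2 + 4.6*29.6 - 0.055*29.6^2 + 0.00029*29.6^3 + (1.34 - 0.01*29.6)*(39.6 - 35) + 0.016*149 = 1551.88

1551.88 m/s


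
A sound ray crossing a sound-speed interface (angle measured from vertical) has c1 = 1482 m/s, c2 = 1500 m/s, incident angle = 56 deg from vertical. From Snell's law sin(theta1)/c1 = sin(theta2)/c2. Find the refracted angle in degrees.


sin(theta2) = (c2/c1)*sin(theta1) = (1500/1482)*sin(56 deg) = 0.83911
theta2 = arcsin(0.83911) = 57.05

57.05 deg


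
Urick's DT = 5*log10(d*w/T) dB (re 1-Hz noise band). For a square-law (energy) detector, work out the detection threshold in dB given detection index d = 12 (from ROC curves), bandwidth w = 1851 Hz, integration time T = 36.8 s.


13.9 dB


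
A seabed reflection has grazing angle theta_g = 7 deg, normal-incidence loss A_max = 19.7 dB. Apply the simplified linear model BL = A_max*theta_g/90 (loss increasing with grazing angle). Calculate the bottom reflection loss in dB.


1.53 dB


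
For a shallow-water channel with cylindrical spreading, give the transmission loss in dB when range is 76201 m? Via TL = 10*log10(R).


TL = 10*log10(76201) = 48.82

48.82 dB


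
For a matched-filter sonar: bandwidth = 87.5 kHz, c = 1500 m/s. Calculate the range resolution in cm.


0.86 cm


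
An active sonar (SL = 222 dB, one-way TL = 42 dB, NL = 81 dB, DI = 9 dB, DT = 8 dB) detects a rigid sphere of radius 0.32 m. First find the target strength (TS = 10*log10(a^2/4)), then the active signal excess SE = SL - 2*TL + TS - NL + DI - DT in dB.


Step 1: TS = 10*log10(0.32^2/4) = -15.92 dB
Step 2: SE = SL - 2*TL + TS - NL + DI - DT = 222 - 2*42 + (-15.92) - 81 + 9 - 8 = 42.08

42.08 dB


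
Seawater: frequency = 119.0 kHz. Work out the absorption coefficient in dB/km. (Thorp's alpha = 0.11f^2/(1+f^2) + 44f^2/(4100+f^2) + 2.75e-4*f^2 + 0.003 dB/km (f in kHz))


38.128 dB/km


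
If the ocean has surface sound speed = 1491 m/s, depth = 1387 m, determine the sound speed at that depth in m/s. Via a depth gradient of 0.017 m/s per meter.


c = 1491 + 0.017 * 1387 = 1514.579

1514.579 m/s


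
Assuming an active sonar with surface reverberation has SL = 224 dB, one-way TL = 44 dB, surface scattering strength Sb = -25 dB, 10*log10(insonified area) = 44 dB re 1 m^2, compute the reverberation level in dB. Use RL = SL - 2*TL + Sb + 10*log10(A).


155 dB


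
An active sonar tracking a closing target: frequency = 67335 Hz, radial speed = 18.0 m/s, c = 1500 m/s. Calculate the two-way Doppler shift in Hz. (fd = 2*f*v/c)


fd = 2*f*v/c = 2 * 67335 * 18.0 / 1500 = 1616.04

1616.04 Hz


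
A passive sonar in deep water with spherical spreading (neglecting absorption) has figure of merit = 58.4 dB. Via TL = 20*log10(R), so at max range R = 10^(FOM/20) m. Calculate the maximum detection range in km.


At max range FOM = TL, so 20*log10(R) = 58.4
R = 10^(58.4/20) = 831.76 m = 0.83 km

0.83 km


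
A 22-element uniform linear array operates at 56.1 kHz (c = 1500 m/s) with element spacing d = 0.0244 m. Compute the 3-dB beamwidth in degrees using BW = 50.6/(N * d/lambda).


Step 1: lambda = 1500/56100 = 0.02674 m
Step 2: d/lambda = 0.0244/0.02674 = 0.9125
Step 3: BW = 50.6/(N * d/lambda) = 50.6/(22 * 0.9125) = 2.52

2.52 deg


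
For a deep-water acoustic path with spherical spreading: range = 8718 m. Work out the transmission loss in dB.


TL = 20*log10(8718) = 78.81

78.81 dB


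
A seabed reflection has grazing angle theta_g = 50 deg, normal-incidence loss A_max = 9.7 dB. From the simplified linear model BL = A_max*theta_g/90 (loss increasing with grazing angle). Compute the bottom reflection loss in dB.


5.39 dB


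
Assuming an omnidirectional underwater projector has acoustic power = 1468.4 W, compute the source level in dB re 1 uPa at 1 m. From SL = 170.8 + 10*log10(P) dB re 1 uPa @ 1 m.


SL = 170.8 + 10*log10(1468.4) = 170.8 + 31.67 = 202.47

202.47 dB


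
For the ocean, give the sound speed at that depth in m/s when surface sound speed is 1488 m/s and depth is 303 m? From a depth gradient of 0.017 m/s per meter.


1493.151 m/s


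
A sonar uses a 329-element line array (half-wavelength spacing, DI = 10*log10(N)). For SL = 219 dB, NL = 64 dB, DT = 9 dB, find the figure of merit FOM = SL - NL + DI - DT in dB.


171.17 dB


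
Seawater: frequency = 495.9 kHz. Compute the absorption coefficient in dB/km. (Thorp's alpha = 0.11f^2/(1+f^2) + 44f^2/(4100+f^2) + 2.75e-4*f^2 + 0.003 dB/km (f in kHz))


111.019 dB/km


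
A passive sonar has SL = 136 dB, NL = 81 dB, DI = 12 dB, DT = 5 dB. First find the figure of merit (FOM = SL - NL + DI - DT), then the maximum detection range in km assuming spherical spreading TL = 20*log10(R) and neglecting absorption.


Step 1: FOM = SL - NL + DI - DT = 136 - 81 + 12 - 5 = 62 dB
Step 2: at max range FOM = TL = 20*log10(R), so R = 10^(62/20) = 1258.93 m = 1.26 km

1.26 km


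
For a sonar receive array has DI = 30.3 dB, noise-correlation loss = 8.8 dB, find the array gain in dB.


AG = DI - L_corr = 30.3 - 8.8 = 21.5

21.5 dB


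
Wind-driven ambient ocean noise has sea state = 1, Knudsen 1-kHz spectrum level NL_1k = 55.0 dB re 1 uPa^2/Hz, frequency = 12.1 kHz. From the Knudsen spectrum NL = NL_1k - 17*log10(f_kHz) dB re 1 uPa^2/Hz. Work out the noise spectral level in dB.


NL = NL_1k - 17*log10(f_kHz) = 55.0 - 17*log10(12.1) = 55.0 - (18.41) = 36.59

36.59 dB


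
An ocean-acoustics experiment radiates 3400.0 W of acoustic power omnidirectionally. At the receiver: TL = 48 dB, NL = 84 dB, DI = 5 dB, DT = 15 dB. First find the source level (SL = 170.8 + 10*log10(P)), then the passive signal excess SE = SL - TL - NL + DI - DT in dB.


Step 1: SL = 170.8 + 10*log10(3400.0) = 206.11 dB
Step 2: SE = SL - TL - NL + DI - DT = 206.11 - 48 - 84 + 5 - 15 = 64.11

64.11 dB


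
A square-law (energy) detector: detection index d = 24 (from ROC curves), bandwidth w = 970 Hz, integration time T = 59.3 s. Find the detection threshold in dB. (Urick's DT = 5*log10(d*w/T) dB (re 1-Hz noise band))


DT = 5*log10(d*w/T) = 5*log10(24 * 970 / 59.3) = 5*log10(392.58) = 12.97

12.97 dB


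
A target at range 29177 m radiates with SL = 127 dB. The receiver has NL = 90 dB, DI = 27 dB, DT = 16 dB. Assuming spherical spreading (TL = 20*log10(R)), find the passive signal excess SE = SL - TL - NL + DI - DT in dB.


Step 1: TL = 20*log10(29177) = 89.3 dB
Step 2: SE = 127 - 89.3 - 90 + 27 - 16 = -41.3

-41.3 dB


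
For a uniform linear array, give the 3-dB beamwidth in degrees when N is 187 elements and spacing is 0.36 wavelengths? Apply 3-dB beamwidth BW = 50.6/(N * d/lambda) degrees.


BW = 50.6 / (187 * 0.36) = 50.6 / 67.32 = 0.75

0.75 deg


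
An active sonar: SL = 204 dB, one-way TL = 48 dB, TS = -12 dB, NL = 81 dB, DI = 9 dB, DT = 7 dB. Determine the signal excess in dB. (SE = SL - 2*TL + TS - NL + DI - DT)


17 dB


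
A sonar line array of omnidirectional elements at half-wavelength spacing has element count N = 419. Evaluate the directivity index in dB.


DI = 10*log10(419) = 26.22

26.22 dB


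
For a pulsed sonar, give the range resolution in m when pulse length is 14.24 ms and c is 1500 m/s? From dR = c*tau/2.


dR = c*tau/2 = 1500 * 14.24e-3 / 2 = 10.68

10.68 m


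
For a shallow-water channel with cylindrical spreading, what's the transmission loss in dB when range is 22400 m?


43.5 dB


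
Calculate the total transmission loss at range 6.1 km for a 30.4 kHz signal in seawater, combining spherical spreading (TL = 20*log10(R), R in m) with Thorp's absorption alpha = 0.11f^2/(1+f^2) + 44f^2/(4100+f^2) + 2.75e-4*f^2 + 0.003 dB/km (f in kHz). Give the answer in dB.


Step 1 (Thorp): alpha = 0.11*924.16/(1+924.16) + 44*924.16/(4100+924.16) + 2.75e-4*924.16 + 0.003 = 8.4605 dB/km
Step 2: TL_spread = 20*log10(6100) = 75.71 dB
Step 3: TL_abs = alpha*R = 8.4605 * 6.1 = 51.61 dB
Step 4: TL_total = 75.71 + 51.61 = 127.32

127.32 dB


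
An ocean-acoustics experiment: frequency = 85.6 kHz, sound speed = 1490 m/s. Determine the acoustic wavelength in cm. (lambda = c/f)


lambda = c/f = 1490 / 85600 = 0.0174 m = 1.74 cm

1.74 cm


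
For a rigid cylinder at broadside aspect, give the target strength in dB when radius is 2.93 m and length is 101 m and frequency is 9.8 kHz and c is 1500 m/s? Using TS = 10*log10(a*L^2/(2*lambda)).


lambda = 1500/9800 = 0.15306 m
TS = 10*log10(2.93*101^2/(2*0.15306)) = 49.9

49.9 dB


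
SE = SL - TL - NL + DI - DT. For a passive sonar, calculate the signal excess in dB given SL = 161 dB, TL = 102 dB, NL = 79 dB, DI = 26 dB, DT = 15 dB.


SE = SL - TL - NL + DI - DT = 161 - 102 - 79 + 26 - 15 = -9

-9 dB


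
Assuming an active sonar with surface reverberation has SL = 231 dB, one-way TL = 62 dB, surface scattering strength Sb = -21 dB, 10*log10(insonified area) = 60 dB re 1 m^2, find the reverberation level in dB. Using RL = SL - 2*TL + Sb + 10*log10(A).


RL = SL - 2*TL + Sb + 10*log10(A) = 231 - 2*62 + (-21) + 60 = 146

146 dB


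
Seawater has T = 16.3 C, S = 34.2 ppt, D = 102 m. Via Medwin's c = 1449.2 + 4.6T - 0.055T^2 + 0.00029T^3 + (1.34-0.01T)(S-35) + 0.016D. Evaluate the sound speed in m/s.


c = 1449.2 + 4.6*16.3 - 0.055*16.3^2 + 0.00029*16.3^3 + (1.34 - 0.01*16.3)*(34.2 - 35) + 0.016*102 = 1511.51

1511.51 m/s


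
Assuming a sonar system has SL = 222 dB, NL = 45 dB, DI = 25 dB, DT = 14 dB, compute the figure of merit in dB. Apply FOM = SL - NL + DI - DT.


FOM = SL - NL + DI - DT = 222 - 45 + 25 - 14 = 188

188 dB


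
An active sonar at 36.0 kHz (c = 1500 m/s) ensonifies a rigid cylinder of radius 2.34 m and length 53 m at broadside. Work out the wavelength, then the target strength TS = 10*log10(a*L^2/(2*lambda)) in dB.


Step 1: lambda = c/f = 1500/36000 = 0.04167 m
Step 2: TS = 10*log10(a*L^2/(2*lambda)) = 10*log10(2.34*53^2/(2*0.04167)) = 48.97

48.97 dB


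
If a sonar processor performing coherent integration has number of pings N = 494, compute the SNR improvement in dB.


Gain = 10*log10(494) = 26.94

26.94 dB


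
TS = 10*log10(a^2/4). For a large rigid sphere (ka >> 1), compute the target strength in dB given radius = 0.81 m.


TS = 10*log10(0.81^2 / 4) = 10*log10(0.164025) = -7.85

-7.85 dB


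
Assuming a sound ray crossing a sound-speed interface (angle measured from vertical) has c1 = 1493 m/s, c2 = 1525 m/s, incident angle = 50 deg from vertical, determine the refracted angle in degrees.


sin(theta2) = (c2/c1)*sin(theta1) = (1525/1493)*sin(50 deg) = 0.78246
theta2 = arcsin(0.78246) = 51.49

51.49 deg


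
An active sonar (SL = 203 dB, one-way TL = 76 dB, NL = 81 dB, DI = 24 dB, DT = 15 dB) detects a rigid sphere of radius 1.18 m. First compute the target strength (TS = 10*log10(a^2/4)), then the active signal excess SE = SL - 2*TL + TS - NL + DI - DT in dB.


Step 1: TS = 10*log10(1.18^2/4) = -4.58 dB
Step 2: SE = SL - 2*TL + TS - NL + DI - DT = 203 - 2*76 + (-4.58) - 81 + 24 - 15 = -25.58

-25.58 dB


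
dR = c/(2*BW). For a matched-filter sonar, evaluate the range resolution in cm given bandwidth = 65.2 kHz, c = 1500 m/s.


dR = c/(2*BW) = 1500 / (2 * 65.2e3) = 0.0115 m = 1.15 cm

1.15 cm


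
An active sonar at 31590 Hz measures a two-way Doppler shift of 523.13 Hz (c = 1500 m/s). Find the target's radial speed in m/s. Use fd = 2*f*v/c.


From fd = 2*f*v/c, v = c*fd/(2*f) = 1500 * 523.13 / (2*31590) = 12.42

12.42 m/s


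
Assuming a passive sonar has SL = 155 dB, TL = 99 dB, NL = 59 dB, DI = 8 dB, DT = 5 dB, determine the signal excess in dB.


SE = SL - TL - NL + DI - DT = 155 - 99 - 59 + 8 - 5 = 0

0 dB


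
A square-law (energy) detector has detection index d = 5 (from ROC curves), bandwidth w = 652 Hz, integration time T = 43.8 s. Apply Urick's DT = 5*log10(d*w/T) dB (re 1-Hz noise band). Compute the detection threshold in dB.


9.36 dB


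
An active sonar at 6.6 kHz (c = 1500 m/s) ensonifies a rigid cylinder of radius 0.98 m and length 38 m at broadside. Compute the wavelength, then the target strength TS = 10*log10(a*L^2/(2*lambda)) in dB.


Step 1: lambda = c/f = 1500/6600 = 0.22727 m
Step 2: TS = 10*log10(a*L^2/(2*lambda)) = 10*log10(0.98*38^2/(2*0.22727)) = 34.93

34.93 dB


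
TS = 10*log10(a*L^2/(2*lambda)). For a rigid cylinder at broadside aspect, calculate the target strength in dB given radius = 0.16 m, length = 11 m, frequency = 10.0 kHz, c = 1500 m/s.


lambda = 1500/10000 = 0.15 m
TS = 10*log10(0.16*11^2/(2*0.15)) = 18.1

18.1 dB


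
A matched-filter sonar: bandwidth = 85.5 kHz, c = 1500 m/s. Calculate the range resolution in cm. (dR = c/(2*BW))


dR = c/(2*BW) = 1500 / (2 * 85.5e3) = 0.0088 m = 0.88 cm

0.88 cm


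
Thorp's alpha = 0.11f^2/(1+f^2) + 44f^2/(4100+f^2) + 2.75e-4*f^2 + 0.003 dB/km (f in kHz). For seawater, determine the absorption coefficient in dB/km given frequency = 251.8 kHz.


f^2 = 63403.24
alpha = 0.11*63403.24/(1+63403.24) + 44*63403.24/(4100+63403.24) + 2.75e-4*63403.24 + 0.003 = 58.876

58.876 dB/km


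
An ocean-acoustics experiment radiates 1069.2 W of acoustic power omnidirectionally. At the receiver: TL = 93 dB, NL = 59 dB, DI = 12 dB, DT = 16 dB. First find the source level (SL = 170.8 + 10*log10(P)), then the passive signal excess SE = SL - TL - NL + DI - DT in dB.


Step 1: SL = 170.8 + 10*log10(1069.2) = 201.09 dB
Step 2: SE = SL - TL - NL + DI - DT = 201.09 - 93 - 59 + 12 - 16 = 45.09

45.09 dB


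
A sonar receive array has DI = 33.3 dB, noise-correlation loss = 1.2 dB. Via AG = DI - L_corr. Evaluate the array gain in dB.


AG = DI - L_corr = 33.3 - 1.2 = 32.1

32.1 dB


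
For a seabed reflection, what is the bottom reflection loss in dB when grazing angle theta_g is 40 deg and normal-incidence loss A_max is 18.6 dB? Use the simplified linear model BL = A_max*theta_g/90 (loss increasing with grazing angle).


BL = A_max * theta_g / 90 = 18.6 * 40 / 90 = 8.27

8.27 dB


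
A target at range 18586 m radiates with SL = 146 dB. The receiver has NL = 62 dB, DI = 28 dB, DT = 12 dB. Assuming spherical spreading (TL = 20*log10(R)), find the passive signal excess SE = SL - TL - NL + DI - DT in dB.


14.62 dB


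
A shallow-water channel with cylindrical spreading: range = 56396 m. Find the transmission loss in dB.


TL = 10*log10(56396) = 47.51

47.51 dB


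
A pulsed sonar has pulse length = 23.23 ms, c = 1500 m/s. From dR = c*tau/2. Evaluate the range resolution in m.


17.4225 m


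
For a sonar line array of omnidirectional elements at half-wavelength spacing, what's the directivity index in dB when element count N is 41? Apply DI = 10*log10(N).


DI = 10*log10(41) = 16.13

16.13 dB


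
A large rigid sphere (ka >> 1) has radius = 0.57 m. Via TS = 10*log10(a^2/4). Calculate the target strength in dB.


TS = 10*log10(0.57^2 / 4) = 10*log10(0.081225) = -10.9

-10.9 dB


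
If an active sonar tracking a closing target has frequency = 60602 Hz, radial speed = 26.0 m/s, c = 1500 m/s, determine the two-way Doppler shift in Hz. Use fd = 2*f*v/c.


fd = 2*f*v/c = 2 * 60602 * 26.0 / 1500 = 2100.87

2100.87 Hz


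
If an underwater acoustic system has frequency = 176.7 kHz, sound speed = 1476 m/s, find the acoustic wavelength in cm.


lambda = c/f = 1476 / 176700 = 0.0084 m = 0.84 cm

0.84 cm


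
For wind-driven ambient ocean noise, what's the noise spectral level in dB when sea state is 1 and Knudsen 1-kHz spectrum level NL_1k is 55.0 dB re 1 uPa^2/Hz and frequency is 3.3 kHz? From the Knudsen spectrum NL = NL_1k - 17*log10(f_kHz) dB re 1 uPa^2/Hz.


46.19 dB


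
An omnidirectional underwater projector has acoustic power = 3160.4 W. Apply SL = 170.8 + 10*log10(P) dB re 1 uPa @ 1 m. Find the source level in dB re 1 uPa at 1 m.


SL = 170.8 + 10*log10(3160.4) = 170.8 + 35.0 = 205.8

205.8 dB


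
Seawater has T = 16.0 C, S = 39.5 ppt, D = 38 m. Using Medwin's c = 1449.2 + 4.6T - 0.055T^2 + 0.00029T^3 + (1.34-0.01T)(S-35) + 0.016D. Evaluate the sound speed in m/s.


c = 1449.2 + 4.6*16.0 - 0.055*16.0^2 + 0.00029*16.0^3 + (1.34 - 0.01*16.0)*(39.5 - 35) + 0.016*38 = 1515.83

1515.83 m/s


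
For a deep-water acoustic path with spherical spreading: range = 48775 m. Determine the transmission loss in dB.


93.76 dB


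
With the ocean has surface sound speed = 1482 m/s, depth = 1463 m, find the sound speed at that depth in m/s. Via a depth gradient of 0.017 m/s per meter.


1506.871 m/s


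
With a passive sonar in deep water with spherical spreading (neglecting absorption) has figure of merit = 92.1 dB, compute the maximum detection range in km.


At max range FOM = TL, so 20*log10(R) = 92.1
R = 10^(92.1/20) = 40271.7 m = 40.27 km

40.27 km


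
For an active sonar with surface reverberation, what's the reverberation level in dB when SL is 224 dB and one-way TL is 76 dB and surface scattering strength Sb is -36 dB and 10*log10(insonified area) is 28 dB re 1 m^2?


64 dB


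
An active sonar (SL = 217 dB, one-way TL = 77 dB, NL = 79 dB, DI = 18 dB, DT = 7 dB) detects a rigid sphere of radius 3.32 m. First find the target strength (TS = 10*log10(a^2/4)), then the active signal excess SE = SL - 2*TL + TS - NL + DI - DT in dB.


Step 1: TS = 10*log10(3.32^2/4) = 4.4 dB
Step 2: SE = SL - 2*TL + TS - NL + DI - DT = 217 - 2*77 + (4.4) - 79 + 18 - 7 = -0.6

-0.6 dB


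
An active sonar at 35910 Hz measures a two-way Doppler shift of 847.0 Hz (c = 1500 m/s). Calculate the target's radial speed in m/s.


From fd = 2*f*v/c, v = c*fd/(2*f) = 1500 * 847.0 / (2*35910) = 17.69

17.69 m/s


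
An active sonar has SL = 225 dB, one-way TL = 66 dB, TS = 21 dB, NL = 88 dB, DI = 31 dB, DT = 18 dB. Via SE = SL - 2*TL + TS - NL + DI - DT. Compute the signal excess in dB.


39 dB


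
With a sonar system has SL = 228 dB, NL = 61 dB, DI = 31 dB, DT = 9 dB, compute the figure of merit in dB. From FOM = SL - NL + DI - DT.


FOM = SL - NL + DI - DT = 228 - 61 + 31 - 9 = 189

189 dB


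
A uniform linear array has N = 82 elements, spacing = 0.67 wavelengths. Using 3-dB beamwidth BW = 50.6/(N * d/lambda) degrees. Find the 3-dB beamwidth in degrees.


BW = 50.6 / (82 * 0.67) = 50.6 / 54.94 = 0.92

0.92 deg


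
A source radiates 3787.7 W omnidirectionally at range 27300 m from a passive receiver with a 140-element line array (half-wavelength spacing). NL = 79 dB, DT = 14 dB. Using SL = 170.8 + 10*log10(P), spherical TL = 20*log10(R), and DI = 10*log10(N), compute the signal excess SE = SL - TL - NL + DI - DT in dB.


Step 1: SL = 170.8 + 10*log10(3787.7) = 206.58 dB
Step 2: TL = 20*log10(27300) = 88.72 dB
Step 3: DI = 10*log10(140) = 21.46 dB
Step 4: SE = SL - TL - NL + DI - DT = 206.58 - 88.72 - 79 + 21.46 - 14 = 46.32

46.32 dB


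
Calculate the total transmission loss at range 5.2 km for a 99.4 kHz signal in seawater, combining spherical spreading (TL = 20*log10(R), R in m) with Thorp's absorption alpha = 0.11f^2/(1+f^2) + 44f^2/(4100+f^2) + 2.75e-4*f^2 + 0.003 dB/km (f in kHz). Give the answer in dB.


Step 1 (Thorp): alpha = 0.11*9880.36/(1+9880.36) + 44*9880.36/(4100+9880.36) + 2.75e-4*9880.36 + 0.003 = 33.9263 dB/km
Step 2: TL_spread = 20*log10(5200) = 74.32 dB
Step 3: TL_abs = alpha*R = 33.9263 * 5.2 = 176.42 dB
Step 4: TL_total = 74.32 + 176.42 = 250.74

250.74 dB


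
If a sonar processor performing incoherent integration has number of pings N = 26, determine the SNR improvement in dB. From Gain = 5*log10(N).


Gain = 5*log10(26) = 7.07

7.07 dB


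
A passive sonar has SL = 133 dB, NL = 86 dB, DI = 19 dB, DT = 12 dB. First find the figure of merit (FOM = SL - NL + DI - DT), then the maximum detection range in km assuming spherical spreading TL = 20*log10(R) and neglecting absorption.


Step 1: FOM = SL - NL + DI - DT = 133 - 86 + 19 - 12 = 54 dB
Step 2: at max range FOM = TL = 20*log10(R), so R = 10^(54/20) = 501.19 m = 0.5 km

0.5 km


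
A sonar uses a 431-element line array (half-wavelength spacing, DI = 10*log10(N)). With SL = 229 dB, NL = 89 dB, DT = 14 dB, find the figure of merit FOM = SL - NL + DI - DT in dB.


Step 1: DI = 10*log10(431) = 26.34 dB
Step 2: FOM = SL - NL + DI - DT = 229 - 89 + 26.34 - 14 = 152.34

152.34 dB


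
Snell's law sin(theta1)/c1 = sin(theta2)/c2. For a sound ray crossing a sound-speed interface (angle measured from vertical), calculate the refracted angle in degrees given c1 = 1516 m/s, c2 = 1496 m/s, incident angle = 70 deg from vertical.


68.02 deg


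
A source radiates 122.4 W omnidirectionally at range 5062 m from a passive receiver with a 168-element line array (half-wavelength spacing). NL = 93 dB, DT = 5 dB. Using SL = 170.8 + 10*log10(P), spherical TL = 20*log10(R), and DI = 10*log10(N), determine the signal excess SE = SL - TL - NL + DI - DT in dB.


Step 1: SL = 170.8 + 10*log10(122.4) = 191.68 dB
Step 2: TL = 20*log10(5062) = 74.09 dB
Step 3: DI = 10*log10(168) = 22.25 dB
Step 4: SE = SL - TL - NL + DI - DT = 191.68 - 74.09 - 93 + 22.25 - 5 = 41.84

41.84 dB


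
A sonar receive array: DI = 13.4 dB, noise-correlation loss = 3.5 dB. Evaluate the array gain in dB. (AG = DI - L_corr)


AG = DI - L_corr = 13.4 - 3.5 = 9.9

9.9 dB


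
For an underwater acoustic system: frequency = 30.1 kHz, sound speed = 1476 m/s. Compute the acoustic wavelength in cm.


4.9 cm


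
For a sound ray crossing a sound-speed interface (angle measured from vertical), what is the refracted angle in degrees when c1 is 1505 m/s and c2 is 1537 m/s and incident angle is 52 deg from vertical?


sin(theta2) = (c2/c1)*sin(theta1) = (1537/1505)*sin(52 deg) = 0.80477
theta2 = arcsin(0.80477) = 53.59

53.59 deg


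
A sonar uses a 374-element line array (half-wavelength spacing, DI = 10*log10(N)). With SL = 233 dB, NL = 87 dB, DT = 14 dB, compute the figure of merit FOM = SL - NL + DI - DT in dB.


157.73 dB


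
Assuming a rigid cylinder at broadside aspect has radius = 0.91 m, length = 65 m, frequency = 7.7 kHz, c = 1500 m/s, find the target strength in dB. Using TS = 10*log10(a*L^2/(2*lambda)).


lambda = 1500/7700 = 0.19481 m
TS = 10*log10(0.91*65^2/(2*0.19481)) = 39.94

39.94 dB


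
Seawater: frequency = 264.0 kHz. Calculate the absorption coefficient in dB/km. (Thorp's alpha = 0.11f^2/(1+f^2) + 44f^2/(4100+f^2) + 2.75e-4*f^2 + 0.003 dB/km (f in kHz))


60.835 dB/km


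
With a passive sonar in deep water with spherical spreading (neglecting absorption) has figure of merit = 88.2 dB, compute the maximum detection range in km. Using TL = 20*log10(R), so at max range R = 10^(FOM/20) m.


At max range FOM = TL, so 20*log10(R) = 88.2
R = 10^(88.2/20) = 25703.96 m = 25.7 km

25.7 km


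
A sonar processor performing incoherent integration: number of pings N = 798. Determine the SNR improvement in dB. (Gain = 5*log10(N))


Gain = 5*log10(798) = 14.51

14.51 dB


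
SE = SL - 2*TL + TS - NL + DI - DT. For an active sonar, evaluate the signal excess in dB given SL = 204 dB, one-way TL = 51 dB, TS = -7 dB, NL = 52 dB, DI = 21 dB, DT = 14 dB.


50 dB


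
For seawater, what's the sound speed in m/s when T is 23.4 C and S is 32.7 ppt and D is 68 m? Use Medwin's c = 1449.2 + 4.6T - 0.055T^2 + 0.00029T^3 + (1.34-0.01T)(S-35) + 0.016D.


1528.98 m/s


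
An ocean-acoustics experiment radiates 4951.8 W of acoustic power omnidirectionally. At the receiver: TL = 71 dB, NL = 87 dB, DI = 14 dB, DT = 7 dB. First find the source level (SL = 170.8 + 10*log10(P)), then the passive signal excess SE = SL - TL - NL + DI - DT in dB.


Step 1: SL = 170.8 + 10*log10(4951.8) = 207.75 dB
Step 2: SE = SL - TL - NL + DI - DT = 207.75 - 71 - 87 + 14 - 7 = 56.75

56.75 dB


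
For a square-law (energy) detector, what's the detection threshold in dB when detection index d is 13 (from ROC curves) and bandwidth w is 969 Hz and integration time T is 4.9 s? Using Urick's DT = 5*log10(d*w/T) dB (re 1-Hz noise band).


17.05 dB


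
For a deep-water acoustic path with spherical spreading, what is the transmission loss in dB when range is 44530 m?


TL = 20*log10(44530) = 92.97

92.97 dB


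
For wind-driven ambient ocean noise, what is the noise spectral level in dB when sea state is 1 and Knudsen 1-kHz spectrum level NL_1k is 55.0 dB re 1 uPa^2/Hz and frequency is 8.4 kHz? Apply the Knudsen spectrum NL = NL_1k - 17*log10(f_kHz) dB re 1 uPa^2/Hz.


39.29 dB


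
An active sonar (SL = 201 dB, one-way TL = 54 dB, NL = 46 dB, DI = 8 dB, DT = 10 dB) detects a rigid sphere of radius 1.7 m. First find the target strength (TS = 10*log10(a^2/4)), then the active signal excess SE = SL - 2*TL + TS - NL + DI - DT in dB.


Step 1: TS = 10*log10(1.7^2/4) = -1.41 dB
Step 2: SE = SL - 2*TL + TS - NL + DI - DT = 201 - 2*54 + (-1.41) - 46 + 8 - 10 = 43.59

43.59 dB


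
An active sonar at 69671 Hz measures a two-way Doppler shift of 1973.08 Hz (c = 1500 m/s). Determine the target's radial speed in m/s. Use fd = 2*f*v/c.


From fd = 2*f*v/c, v = c*fd/(2*f) = 1500 * 1973.08 / (2*69671) = 21.24

21.24 m/s


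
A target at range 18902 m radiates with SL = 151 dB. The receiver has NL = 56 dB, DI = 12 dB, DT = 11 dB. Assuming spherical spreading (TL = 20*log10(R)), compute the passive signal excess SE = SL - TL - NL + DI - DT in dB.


Step 1: TL = 20*log10(18902) = 85.53 dB
Step 2: SE = 151 - 85.53 - 56 + 12 - 11 = 10.47

10.47 dB


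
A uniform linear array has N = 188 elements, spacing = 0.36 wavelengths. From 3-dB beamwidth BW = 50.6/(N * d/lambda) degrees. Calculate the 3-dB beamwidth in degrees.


BW = 50.6 / (188 * 0.36) = 50.6 / 67.68 = 0.75

0.75 deg


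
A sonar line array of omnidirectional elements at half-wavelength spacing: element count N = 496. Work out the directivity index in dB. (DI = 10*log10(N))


DI = 10*log10(496) = 26.95

26.95 dB


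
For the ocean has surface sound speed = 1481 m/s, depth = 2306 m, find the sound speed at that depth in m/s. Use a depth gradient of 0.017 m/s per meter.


1520.202 m/s


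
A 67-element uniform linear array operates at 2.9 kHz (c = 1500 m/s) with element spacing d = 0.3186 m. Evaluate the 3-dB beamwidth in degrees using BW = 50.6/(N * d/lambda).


1.23 deg


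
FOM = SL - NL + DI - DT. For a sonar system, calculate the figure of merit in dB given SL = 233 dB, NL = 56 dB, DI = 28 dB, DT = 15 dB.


190 dB


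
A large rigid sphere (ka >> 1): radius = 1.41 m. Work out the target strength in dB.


-3.04 dB


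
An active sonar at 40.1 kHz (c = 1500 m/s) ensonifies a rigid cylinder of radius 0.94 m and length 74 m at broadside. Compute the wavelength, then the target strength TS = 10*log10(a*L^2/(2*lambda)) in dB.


Step 1: lambda = c/f = 1500/40100 = 0.03741 m
Step 2: TS = 10*log10(a*L^2/(2*lambda)) = 10*log10(0.94*74^2/(2*0.03741)) = 48.38

48.38 dB


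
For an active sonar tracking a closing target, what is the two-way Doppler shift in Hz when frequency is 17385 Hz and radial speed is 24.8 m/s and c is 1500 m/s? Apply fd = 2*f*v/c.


574.86 Hz


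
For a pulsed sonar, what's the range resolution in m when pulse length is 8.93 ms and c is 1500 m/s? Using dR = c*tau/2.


dR = c*tau/2 = 1500 * 8.93e-3 / 2 = 6.6975

6.6975 m


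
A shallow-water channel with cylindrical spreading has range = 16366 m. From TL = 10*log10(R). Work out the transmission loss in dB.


TL = 10*log10(16366) = 42.14

42.14 dB


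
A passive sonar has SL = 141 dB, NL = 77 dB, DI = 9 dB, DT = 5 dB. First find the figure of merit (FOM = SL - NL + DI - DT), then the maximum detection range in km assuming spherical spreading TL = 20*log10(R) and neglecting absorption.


Step 1: FOM = SL - NL + DI - DT = 141 - 77 + 9 - 5 = 68 dB
Step 2: at max range FOM = TL = 20*log10(R), so R = 10^(68/20) = 2511.89 m = 2.51 km

2.51 km


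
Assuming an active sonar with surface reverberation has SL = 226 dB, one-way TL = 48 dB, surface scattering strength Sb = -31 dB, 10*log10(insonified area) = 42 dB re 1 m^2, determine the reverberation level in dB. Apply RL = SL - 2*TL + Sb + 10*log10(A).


RL = SL - 2*TL + Sb + 10*log10(A) = 226 - 2*48 + (-31) + 42 = 141

141 dB


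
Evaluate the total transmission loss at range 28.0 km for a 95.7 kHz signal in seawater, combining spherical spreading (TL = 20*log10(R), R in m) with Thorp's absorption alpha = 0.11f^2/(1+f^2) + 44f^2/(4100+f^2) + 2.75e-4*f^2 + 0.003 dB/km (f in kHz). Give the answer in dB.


Step 1 (Thorp): alpha = 0.11*9158.49/(1+9158.49) + 44*9158.49/(4100+9158.49) + 2.75e-4*9158.49 + 0.003 = 33.0252 dB/km
Step 2: TL_spread = 20*log10(28000) = 88.94 dB
Step 3: TL_abs = alpha*R = 33.0252 * 28.0 = 924.71 dB
Step 4: TL_total = 88.94 + 924.71 = 1013.65

1013.65 dB


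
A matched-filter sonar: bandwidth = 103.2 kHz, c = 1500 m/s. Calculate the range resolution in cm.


dR = c/(2*BW) = 1500 / (2 * 103.2e3) = 0.0073 m = 0.73 cm

0.73 cm


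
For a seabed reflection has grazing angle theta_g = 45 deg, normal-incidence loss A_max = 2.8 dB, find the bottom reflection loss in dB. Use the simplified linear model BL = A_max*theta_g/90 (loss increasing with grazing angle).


BL = A_max * theta_g / 90 = 2.8 * 45 / 90 = 1.4

1.4 dB


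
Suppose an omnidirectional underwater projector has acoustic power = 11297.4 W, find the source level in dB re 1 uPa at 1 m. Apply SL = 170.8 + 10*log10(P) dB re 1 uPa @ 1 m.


SL = 170.8 + 10*log10(11297.4) = 170.8 + 40.53 = 211.33

211.33 dB


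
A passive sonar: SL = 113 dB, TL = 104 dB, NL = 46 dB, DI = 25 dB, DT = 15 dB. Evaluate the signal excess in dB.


SE = SL - TL - NL + DI - DT = 113 - 104 - 46 + 25 - 15 = -27

-27 dB


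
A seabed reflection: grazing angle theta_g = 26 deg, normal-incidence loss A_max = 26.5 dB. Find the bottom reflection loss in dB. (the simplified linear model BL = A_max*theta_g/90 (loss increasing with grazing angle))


7.66 dB


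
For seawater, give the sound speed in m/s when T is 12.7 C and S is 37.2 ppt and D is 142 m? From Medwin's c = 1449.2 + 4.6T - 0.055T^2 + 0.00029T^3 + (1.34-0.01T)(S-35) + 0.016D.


c = 1449.2 + 4.6*12.7 - 0.055*12.7^2 + 0.00029*12.7^3 + (1.34 - 0.01*12.7)*(37.2 - 35) + 0.016*142 = 1504.28

1504.28 m/s
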